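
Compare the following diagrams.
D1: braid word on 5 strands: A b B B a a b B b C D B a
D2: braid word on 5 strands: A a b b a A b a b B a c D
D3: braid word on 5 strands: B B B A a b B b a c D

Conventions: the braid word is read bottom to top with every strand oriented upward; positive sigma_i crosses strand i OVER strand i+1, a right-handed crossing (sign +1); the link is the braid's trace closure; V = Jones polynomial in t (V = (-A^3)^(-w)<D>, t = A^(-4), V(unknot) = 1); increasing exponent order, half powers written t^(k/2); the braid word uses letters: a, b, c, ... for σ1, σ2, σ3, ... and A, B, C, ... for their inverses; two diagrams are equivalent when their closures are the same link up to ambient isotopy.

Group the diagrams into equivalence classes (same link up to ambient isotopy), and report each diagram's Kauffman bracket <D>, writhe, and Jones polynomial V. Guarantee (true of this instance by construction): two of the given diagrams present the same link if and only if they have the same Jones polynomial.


equivalence classes: {D1} | {D2} | {D3}
D1 (bracket A^-13 + A^-5; 13 crossings at w = -1): V = -t^(1/2) - t^(5/2)
D2 (bracket -A^-11 + A^-7 - A^-3 + 2A + A^9; 13 crossings at w = +5): V = -t^(3/2) - 2t^(7/2) + t^(9/2) - t^(11/2) + t^(13/2)
V(D3) = -t^(-5/2) - t^(-1/2)  (w -1, c 11, <D> = A^-1 + A^7)
observation: 3 classes among 3 diagrams; unequal V(t) rules out equality


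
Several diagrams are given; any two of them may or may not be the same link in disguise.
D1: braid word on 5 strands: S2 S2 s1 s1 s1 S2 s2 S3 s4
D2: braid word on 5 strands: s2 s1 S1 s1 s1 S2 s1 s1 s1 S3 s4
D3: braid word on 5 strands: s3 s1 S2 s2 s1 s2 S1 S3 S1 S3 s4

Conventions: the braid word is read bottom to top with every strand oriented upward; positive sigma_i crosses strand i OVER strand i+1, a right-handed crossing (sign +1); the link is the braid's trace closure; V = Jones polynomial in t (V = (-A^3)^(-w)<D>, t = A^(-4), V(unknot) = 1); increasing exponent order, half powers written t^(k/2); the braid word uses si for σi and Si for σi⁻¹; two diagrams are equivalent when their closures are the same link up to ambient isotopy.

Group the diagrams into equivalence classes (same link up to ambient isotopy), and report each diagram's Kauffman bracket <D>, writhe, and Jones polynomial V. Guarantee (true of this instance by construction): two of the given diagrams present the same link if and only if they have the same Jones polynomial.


classes: {D1} | {D2} | {D3}
V(D1) = -t^(-3/2) - 2t^(1/2) + t^(3/2) - t^(5/2) + t^(7/2)  [9 crossings, <D> = -A^-11 + A^-7 - A^-3 + 2A + A^9, w = +1]
D2 (bracket -A^-11 + A^-7 - A^-3 + 2A + A^9; 11 crossings at w = +5): V = -t^(3/2) - 2t^(7/2) + t^(9/2) - t^(11/2) + t^(13/2)
V(D3) = -t^(-1/2) - t^(1/2)  [11 crossings, <D> = A + A^5, w = +1]
note: comparing 3 Jones polynomials yields 3 groups


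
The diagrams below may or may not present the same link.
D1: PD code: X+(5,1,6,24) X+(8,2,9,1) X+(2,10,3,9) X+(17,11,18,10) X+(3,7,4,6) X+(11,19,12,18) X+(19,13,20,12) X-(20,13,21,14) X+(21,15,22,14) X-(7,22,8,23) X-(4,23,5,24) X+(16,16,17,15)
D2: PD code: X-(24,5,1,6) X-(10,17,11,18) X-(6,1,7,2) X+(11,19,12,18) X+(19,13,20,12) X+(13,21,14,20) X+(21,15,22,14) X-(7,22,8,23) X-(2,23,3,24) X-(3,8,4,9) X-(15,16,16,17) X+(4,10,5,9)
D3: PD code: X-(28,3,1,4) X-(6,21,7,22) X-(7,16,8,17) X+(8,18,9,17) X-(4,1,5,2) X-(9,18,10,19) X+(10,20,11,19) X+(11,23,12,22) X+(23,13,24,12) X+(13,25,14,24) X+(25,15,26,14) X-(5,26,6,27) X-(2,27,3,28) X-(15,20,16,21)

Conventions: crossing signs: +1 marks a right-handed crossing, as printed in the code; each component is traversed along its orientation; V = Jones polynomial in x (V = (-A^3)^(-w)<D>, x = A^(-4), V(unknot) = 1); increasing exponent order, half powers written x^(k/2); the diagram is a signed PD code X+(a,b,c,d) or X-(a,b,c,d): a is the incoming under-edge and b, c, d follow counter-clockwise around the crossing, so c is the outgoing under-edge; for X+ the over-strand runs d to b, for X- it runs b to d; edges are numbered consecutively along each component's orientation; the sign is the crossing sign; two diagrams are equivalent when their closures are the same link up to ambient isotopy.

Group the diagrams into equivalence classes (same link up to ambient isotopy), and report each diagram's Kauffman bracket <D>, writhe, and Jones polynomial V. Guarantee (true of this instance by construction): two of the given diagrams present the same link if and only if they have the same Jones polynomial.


classes: {D1} | {D2, D3}
V(D1) = x + x^3 - x^4  [12 crossings, <D> = -A^2 + A^6 + A^14, w = +6]
V(D2) = -x^-3 + x^-2 - x^-1 + 3 - x + x^2 - x^3  (w -2, c 12, <D> = -A^-18 + A^-14 - A^-10 + 3A^-6 - A^-2 + A^2 - A^6)
V(D3) = -x^-3 + x^-2 - x^-1 + 3 - x + x^2 - x^3  (w -2, c 14, <D> = -A^-18 + A^-14 - A^-10 + 3A^-6 - A^-2 + A^2 - A^6)
insight: 2 values of V(x) split the 3 diagrams


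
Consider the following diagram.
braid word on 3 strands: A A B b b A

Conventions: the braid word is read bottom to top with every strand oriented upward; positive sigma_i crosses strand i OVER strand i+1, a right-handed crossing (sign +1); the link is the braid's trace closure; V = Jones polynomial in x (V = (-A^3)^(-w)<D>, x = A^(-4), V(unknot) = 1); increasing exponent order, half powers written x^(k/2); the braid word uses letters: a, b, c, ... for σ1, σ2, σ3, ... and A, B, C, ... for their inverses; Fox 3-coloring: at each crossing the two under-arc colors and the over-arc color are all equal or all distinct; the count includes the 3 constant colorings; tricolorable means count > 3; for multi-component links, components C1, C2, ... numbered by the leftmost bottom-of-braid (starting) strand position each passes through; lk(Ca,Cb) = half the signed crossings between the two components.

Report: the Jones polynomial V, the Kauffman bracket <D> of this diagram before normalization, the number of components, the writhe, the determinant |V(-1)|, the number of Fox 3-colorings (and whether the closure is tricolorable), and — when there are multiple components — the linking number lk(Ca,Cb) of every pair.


V = -x^-4 + x^-3 + x^-1
<D> = A^-2 + A^6 - A^10 (w = -2)
1 component over 6 crossings, w = -2
9 Fox colorings among 3^6, |V(-1)| = 3: tricolorable
why: det 3 = |V(-1)|; divisible by 3, so tricolorable


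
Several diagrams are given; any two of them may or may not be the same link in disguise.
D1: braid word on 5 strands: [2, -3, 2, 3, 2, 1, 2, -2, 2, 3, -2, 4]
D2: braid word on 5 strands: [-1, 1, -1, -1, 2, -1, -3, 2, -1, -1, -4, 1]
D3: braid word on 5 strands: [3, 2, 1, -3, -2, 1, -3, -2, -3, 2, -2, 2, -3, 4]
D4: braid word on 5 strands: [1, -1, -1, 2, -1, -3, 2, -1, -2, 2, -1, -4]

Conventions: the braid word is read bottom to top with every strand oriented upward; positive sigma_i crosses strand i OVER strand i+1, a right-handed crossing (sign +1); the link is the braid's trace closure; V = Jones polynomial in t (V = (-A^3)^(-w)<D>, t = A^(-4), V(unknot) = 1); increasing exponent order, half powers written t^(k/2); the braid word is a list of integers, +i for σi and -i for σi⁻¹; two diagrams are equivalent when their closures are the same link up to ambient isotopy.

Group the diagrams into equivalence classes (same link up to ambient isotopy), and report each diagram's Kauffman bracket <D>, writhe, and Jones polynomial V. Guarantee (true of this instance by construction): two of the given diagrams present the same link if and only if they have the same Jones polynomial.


classes: {D1} | {D2, D4} | {D3}
V(D1) = t + t^3 - t^4  [12 crossings, <D> = -A^2 + A^6 + A^14, w = +6]
D2 (bracket A^-16 - A^-12 + 2A^-8 - 2A^-4 + 2 - 2A^4 + A^8; 12 crossings at w = -4): V = t^-5 - 2t^-4 + 2t^-3 - 2t^-2 + 2t^-1 - 1 + t
V(D3) = t^-4 - t^-3 + t^-2 - 2t^-1 + 2 - t + t^2  [14 crossings, <D> = A^-8 - A^-4 + 2 - 2A^4 + A^8 - A^12 + A^16, w = 0]
V(D4) = t^-5 - 2t^-4 + 2t^-3 - 2t^-2 + 2t^-1 - 1 + t  (w -4, c 12, <D> = A^-16 - A^-12 + 2A^-8 - 2A^-4 + 2 - 2A^4 + A^8)
note: comparing 4 Jones polynomials yields 3 groups


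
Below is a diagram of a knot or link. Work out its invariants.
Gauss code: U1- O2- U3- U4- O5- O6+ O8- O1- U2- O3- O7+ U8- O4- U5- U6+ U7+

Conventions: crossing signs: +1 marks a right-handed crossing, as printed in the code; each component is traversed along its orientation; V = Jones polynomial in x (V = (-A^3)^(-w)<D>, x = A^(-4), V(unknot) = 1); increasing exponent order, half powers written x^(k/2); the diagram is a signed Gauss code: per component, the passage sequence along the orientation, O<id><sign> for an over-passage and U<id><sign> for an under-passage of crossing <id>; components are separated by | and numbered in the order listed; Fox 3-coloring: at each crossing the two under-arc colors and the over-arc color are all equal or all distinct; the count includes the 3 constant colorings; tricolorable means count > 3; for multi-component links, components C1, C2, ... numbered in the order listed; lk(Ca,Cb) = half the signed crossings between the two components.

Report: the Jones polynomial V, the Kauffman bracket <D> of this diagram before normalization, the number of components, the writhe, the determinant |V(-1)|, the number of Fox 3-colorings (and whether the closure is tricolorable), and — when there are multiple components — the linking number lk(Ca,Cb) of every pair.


Jones polynomial: V(x) = -x^-6 + x^-5 - x^-4 + 2x^-3 - x^-2 + x^-1
<D> = A^-8 - A^-4 + 2 - A^4 + A^8 - A^12; writhe -4
components 1, writhe -4 (8 crossings)
3-colorings: 3 of 3^8, det 7 — not tricolorable
note: w = -4 shifts under R1 moves; the (-A^3)^(4) factor cancels that in V


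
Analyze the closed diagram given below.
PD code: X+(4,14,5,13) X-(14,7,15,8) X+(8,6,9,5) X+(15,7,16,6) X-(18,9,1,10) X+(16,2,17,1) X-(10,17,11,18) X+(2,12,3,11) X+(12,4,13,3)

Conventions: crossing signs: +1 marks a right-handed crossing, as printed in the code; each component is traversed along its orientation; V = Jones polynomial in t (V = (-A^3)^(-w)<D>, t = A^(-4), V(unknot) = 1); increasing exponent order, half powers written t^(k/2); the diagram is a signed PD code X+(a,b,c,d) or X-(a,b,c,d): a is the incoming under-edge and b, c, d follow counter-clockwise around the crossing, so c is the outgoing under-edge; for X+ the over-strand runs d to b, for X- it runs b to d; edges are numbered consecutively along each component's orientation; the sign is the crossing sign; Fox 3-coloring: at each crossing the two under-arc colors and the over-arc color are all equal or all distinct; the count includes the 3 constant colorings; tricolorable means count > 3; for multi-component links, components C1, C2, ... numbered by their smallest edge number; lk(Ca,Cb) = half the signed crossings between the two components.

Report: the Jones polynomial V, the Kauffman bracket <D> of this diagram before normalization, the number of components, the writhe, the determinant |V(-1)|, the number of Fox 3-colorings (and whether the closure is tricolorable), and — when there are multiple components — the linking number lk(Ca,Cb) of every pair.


V = t^-1 - 1 + 2t - 2t^2 + 2t^3 - 2t^4 + t^5
<D> = -A^-11 + 2A^-7 - 2A^-3 + 2A - 2A^5 + A^9 - A^13 (w = +3)
1 component over 9 crossings, w = +3
3 Fox colorings among 3^9, |V(-1)| = 11: not tricolorable
why: w = +3 shifts under R1 moves; the (-A^3)^(-3) factor cancels that in V


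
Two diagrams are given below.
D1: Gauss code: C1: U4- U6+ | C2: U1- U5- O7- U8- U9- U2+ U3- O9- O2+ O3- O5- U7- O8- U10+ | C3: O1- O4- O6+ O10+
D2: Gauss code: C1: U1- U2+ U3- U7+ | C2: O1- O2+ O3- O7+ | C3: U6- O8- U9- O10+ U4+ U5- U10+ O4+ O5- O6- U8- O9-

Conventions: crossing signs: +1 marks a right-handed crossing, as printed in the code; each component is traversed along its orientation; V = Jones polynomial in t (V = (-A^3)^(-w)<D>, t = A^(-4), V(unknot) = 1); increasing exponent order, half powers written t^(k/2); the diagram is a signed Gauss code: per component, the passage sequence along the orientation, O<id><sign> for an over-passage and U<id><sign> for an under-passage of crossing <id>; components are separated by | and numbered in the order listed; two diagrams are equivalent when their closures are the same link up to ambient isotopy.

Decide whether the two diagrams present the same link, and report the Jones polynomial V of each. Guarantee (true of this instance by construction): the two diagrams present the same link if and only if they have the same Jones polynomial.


equivalent: yes
V(D1) = -t^-5 - t^-4 + t^-3 + 2t^-2 + 2t^-1 + 1  (w -4, c 10, <D> = A^-12 + 2A^-8 + 2A^-4 + 1 - A^4 - A^8)
D2 (bracket A^-6 + 2A^-2 + 2A^2 + A^6 - A^10 - A^14; 10 crossings at w = -2): V = -t^-5 - t^-4 + t^-3 + 2t^-2 + 2t^-1 + 1
why: from 10 to 10 crossings by R-moves: one link, two diagrams


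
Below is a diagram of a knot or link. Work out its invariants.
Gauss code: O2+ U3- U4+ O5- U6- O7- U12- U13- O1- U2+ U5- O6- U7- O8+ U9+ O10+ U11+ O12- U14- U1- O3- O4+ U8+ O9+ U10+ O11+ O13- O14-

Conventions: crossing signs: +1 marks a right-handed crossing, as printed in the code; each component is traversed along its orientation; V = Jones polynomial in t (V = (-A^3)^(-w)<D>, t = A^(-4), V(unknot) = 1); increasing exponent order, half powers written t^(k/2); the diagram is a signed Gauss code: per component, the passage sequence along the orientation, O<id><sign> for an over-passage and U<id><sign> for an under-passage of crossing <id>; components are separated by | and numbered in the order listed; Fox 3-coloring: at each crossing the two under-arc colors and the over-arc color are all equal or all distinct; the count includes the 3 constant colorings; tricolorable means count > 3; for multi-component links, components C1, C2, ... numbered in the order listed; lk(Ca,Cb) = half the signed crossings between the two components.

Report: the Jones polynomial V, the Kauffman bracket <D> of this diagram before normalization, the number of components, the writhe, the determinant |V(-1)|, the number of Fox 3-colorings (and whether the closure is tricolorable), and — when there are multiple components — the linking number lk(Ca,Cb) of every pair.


V = -t^-5 + t^-4 - t^-3 + 2t^-2 - t^-1 + 2 - t
<D> = -A^-10 + 2A^-6 - A^-2 + 2A^2 - A^6 + A^10 - A^14 (w = -2)
1 component over 14 crossings, w = -2
9 Fox colorings among 3^14, |V(-1)| = 9: tricolorable
why: |V(-1)| = 9: so tricolorable, since 3 divides 9


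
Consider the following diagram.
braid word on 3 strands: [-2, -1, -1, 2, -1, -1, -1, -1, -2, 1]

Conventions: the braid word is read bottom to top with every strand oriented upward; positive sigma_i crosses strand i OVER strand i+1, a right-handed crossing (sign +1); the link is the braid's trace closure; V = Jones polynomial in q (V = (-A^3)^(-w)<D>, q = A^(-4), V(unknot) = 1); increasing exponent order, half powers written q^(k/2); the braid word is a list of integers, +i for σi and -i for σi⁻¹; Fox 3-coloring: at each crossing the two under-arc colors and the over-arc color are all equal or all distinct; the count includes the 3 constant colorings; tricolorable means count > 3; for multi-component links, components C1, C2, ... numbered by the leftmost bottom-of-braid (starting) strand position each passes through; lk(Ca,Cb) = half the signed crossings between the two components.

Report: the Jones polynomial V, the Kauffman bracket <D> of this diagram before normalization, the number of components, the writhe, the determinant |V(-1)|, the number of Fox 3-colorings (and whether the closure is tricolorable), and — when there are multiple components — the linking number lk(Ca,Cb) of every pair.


V = q^-10 - 2q^-9 + 3q^-8 - 5q^-7 + 5q^-6 - 5q^-5 + 4q^-4 - 2q^-3 + 2q^-2
<D> = 2A^-10 - 2A^-6 + 4A^-2 - 5A^2 + 5A^6 - 5A^10 + 3A^14 - 2A^18 + A^22 (w = -6)
1 component over 10 crossings, w = -6
3 Fox colorings among 3^10, |V(-1)| = 29: not tricolorable
why: the span of V is 8, forcing >= 8 crossings in any diagram


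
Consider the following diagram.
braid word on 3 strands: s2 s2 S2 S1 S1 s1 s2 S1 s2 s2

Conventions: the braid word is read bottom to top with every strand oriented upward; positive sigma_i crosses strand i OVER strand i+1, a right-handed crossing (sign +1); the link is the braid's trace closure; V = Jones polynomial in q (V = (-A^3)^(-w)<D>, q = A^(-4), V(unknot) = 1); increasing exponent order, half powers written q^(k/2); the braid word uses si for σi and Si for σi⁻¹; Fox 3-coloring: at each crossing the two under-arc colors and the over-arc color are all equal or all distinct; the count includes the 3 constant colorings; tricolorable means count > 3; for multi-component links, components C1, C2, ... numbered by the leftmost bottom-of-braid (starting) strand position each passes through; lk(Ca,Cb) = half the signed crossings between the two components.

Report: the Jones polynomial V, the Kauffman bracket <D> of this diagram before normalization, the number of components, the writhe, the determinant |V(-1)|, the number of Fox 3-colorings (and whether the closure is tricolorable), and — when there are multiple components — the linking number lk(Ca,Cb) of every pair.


V = q^-1 - 1 + 2q - 2q^2 + 2q^3 - 2q^4 + q^5
<D> = A^-14 - 2A^-10 + 2A^-6 - 2A^-2 + 2A^2 - A^6 + A^10 (w = +2)
1 component over 10 crossings, w = +2
3 Fox colorings among 3^10, |V(-1)| = 11: not tricolorable
why: the span of V is 6, forcing >= 6 crossings in any diagram


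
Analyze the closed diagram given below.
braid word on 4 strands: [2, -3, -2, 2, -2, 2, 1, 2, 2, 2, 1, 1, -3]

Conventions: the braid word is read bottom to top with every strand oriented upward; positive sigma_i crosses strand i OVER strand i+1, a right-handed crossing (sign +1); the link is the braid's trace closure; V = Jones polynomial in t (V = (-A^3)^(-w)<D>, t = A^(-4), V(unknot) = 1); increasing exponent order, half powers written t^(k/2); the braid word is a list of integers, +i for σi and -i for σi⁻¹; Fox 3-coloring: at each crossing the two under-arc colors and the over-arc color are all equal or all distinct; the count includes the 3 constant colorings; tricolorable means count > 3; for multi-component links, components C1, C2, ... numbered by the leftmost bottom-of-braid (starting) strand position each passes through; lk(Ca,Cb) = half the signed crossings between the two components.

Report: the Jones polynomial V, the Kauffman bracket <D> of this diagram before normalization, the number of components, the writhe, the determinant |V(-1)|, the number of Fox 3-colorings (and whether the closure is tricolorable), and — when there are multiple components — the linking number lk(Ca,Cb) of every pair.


Jones polynomial: V(t) = 1 - t + 3t^2 - 3t^3 + 3t^4 - 4t^5 + 3t^6 - 2t^7 + t^8
<D> = -A^-17 + 2A^-13 - 3A^-9 + 4A^-5 - 3A^-1 + 3A^3 - 3A^7 + A^11 - A^15; writhe +5
components 1, writhe +5 (13 crossings)
3-colorings: 9 of 3^13, det 21 — tricolorable
note: |V(-1)| = 21: so tricolorable, since 3 divides 21


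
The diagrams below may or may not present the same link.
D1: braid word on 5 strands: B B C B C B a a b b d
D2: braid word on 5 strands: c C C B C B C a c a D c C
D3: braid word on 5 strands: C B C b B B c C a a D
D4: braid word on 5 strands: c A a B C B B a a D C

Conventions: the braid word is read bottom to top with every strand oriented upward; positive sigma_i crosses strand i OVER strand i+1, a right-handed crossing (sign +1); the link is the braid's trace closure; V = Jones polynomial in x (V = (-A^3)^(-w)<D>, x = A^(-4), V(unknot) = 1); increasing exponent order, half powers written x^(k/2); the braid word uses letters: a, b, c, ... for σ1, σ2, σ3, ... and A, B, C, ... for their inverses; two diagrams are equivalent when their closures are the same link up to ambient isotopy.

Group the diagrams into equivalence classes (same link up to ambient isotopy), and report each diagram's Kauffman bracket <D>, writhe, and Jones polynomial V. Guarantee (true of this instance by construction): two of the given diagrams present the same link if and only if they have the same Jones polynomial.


equivalence classes: {D1, D2, D3, D4}
D1 (bracket A^-9 + 2A^-1 - A^3 + A^7 - A^11; 11 crossings at w = -1): V = x^(-7/2) - x^(-5/2) + x^(-3/2) - 2x^(-1/2) - x^(3/2)
V(D2) = x^(-7/2) - x^(-5/2) + x^(-3/2) - 2x^(-1/2) - x^(3/2)  (w -3, c 13, <D> = A^-15 + 2A^-7 - A^-3 + A - A^5)
D3 (bracket A^-15 + 2A^-7 - A^-3 + A - A^5; 11 crossings at w = -3): V = x^(-7/2) - x^(-5/2) + x^(-3/2) - 2x^(-1/2) - x^(3/2)
V(D4) = x^(-7/2) - x^(-5/2) + x^(-3/2) - 2x^(-1/2) - x^(3/2)  (w -3, c 11, <D> = A^-15 + 2A^-7 - A^-3 + A - A^5)
key observation: one V(x) for all 4 diagrams — one class (guaranteed)


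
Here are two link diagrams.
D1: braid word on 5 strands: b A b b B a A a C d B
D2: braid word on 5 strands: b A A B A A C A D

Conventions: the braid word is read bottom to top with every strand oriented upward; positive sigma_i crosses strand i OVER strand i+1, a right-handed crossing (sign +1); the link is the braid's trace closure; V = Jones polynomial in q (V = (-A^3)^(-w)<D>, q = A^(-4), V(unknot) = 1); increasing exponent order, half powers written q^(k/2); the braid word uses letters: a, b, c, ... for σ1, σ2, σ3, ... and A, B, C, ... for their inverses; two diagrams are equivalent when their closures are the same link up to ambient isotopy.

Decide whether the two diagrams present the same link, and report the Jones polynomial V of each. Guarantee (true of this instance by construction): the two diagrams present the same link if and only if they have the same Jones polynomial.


equivalent: no
V(D1) = -q^(-1/2) - q^(1/2)  (w +1, c 11, <D> = A + A^5)
D2 (bracket A^-15 + 2A^-7 - A^-3 + A - A^5; 9 crossings at w = -7): V = q^(-13/2) - q^(-11/2) + q^(-9/2) - 2q^(-7/2) - q^(-3/2)
why: comparing 2 Jones polynomials yields 2 groups


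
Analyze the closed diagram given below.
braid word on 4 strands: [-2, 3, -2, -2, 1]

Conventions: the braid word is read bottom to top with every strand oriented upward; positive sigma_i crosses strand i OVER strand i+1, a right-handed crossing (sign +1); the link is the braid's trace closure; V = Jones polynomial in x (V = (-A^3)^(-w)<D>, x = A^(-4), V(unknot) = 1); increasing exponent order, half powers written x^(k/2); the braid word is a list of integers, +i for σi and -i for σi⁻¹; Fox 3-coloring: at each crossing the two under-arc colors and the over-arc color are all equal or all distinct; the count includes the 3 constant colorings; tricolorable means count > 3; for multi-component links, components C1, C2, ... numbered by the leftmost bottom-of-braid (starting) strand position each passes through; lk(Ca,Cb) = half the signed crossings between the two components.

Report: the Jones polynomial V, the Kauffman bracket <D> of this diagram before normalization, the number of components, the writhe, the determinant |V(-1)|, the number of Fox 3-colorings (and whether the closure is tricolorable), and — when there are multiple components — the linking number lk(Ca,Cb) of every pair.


V(x) = -x^-4 + x^-3 + x^-1
bracket: -A - A^9 + A^13, w = -1
1 component, writhe -1, over 5 crossings
det 3, colorings 9 of 3^5 — tricolorable
observation: |V(-1)| = 3: so tricolorable, since 3 divides 3


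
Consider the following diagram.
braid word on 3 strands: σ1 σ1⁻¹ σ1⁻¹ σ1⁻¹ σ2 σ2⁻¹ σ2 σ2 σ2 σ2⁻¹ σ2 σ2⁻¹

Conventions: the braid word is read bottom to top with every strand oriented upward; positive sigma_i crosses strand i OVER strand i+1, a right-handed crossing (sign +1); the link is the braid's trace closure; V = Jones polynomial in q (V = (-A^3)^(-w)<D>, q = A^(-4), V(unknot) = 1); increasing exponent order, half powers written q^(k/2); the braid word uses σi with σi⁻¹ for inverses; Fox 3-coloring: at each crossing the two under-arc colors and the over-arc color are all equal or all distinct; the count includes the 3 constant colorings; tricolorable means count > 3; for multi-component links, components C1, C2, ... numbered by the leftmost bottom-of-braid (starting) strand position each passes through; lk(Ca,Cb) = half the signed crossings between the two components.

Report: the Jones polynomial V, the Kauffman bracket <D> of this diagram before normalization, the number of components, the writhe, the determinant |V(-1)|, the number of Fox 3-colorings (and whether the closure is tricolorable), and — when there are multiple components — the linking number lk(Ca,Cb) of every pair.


V = q^-2 + 2 + q^2
<D> = A^-8 + 2 + A^8 (w = 0)
3 components over 12 crossings, w = 0
lk(C1,C2): -1
lk(C1,C3) = 0
linking number lk(C2,C3) = +1
3 Fox colorings among 3^12, |V(-1)| = 4: not tricolorable
why: inverse pairs cancel, leaving σ1⁻¹ σ1⁻¹ σ2 σ2


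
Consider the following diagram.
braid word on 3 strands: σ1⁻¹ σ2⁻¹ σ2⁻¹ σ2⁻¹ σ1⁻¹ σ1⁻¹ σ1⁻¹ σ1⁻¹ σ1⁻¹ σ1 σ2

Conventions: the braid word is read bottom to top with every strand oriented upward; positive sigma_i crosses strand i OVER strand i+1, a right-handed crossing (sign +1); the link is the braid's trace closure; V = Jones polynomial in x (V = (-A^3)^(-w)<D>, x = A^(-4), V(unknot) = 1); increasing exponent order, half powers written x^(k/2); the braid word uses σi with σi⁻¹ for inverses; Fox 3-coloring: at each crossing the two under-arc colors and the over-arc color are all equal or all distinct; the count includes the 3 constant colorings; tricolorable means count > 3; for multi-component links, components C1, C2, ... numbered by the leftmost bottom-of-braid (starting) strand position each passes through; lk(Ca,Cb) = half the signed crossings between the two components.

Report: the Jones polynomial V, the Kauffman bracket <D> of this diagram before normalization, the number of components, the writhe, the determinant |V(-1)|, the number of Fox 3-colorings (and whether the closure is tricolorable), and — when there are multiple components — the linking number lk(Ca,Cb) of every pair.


Jones polynomial: V(x) = -x^(-21/2) + 2x^(-19/2) - 3x^(-17/2) + 4x^(-15/2) - 4x^(-13/2) + 3x^(-11/2) - 3x^(-9/2) + x^(-7/2) - x^(-5/2)
<D> = A^-11 - A^-7 + 3A^-3 - 3A + 4A^5 - 4A^9 + 3A^13 - 2A^17 + A^21; writhe -7
components 2, writhe -7 (11 crossings)
linking number lk(C1,C2) = -3
3-colorings: 3 of 3^11, det 22 — not tricolorable
note: the word shrinks to σ1⁻¹ σ2⁻¹ σ2⁻¹ σ2⁻¹ σ1⁻¹ σ1⁻¹ σ1⁻¹ σ1⁻¹ σ2 after cancelling


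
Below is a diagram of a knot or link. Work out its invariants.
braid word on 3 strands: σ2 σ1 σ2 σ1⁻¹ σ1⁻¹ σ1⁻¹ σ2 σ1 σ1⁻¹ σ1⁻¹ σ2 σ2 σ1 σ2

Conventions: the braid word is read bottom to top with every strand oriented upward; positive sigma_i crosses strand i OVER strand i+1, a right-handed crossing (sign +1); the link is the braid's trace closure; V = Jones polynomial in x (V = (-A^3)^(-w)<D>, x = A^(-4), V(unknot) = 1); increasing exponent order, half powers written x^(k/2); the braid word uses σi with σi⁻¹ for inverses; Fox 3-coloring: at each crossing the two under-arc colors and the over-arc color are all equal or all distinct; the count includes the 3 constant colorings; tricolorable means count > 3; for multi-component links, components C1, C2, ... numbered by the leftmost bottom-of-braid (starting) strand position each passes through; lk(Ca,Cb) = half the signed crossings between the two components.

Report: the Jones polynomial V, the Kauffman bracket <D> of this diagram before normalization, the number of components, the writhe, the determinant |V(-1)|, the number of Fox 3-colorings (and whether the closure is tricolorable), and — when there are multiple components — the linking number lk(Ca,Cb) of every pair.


V(x) = 2x - 2x^2 + 3x^3 - 3x^4 + 2x^5 - 2x^6 + x^7
bracket: A^-16 - 2A^-12 + 2A^-8 - 3A^-4 + 3 - 2A^4 + 2A^8, w = +4
1 component, writhe +4, over 14 crossings
det 15, colorings 9 of 3^14 — tricolorable
observation: the span of V is 6, forcing >= 6 crossings in any diagram


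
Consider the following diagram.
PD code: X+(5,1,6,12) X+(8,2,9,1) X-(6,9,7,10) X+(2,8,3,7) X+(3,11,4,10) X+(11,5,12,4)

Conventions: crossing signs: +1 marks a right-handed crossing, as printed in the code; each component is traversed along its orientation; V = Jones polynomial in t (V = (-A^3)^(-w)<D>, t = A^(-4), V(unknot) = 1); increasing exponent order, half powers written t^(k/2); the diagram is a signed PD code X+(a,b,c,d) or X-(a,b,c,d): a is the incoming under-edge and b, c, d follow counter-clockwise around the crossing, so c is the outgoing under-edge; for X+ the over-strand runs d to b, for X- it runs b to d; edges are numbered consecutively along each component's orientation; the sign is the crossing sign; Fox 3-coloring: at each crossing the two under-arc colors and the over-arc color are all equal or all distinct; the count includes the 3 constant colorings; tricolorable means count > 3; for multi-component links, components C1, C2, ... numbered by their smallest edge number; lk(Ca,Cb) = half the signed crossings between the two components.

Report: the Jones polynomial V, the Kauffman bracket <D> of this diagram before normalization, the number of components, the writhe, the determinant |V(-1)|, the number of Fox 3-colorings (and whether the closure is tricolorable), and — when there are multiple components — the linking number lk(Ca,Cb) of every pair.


V(t) = t - t^2 + 2t^3 - t^4 + t^5 - t^6
bracket: -A^-12 + A^-8 - A^-4 + 2 - A^4 + A^8, w = +4
1 component, writhe +4, over 6 crossings
det 7, colorings 3 of 3^6 — not tricolorable
observation: V spans 5 powers of t: at least 5 crossings in any diagram


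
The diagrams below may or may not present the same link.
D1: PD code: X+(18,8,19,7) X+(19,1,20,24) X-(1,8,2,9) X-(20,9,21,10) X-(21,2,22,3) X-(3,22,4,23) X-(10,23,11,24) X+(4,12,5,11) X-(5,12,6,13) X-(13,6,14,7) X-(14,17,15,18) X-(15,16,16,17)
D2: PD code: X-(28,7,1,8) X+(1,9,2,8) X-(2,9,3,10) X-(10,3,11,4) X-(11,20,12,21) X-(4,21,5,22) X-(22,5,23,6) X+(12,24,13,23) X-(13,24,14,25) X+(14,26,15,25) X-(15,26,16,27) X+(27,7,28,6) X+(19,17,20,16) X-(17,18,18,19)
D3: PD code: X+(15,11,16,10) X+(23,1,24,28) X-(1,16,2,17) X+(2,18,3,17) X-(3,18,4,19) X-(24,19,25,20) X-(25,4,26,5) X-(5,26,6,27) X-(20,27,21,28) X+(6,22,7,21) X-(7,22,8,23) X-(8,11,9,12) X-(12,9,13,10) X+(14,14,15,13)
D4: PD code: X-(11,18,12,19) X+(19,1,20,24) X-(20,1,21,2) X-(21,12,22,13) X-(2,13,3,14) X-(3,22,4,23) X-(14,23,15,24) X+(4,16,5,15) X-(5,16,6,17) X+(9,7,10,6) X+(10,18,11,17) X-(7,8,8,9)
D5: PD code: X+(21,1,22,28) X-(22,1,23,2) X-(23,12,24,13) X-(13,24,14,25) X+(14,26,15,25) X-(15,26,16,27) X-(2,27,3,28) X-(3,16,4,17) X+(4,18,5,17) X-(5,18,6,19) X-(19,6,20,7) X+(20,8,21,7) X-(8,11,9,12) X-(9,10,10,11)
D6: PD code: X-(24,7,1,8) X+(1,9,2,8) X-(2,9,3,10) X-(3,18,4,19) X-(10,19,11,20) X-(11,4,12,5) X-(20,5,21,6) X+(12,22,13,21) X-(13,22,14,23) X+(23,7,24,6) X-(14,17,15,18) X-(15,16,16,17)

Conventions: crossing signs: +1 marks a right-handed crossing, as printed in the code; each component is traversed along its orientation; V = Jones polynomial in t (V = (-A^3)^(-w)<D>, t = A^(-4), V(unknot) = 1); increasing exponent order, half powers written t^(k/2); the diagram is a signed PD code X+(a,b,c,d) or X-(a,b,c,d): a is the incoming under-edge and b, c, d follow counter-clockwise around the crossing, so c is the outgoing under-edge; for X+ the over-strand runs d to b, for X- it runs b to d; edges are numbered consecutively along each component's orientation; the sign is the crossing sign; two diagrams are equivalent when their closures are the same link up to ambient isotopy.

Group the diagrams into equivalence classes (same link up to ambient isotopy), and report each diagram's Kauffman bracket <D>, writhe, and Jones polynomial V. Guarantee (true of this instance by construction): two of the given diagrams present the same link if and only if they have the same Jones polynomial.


equivalence classes: {D1, D2, D3, D4, D5, D6}
D1 (bracket A^-14 + A^-6 - A^-2; 12 crossings at w = -6): V = -t^-4 + t^-3 + t^-1
D2 (bracket A^-8 + 1 - A^4; 14 crossings at w = -4): V = -t^-4 + t^-3 + t^-1
V(D3) = -t^-4 + t^-3 + t^-1  (w -4, c 14, <D> = A^-8 + 1 - A^4)
D4 (bracket A^-8 + 1 - A^4; 12 crossings at w = -4): V = -t^-4 + t^-3 + t^-1
V(D5) = -t^-4 + t^-3 + t^-1  [14 crossings, <D> = A^-14 + A^-6 - A^-2, w = -6]
V(D6) = -t^-4 + t^-3 + t^-1  [12 crossings, <D> = A^-14 + A^-6 - A^-2, w = -6]
key observation: all 6 diagrams share one V(t), hence one class


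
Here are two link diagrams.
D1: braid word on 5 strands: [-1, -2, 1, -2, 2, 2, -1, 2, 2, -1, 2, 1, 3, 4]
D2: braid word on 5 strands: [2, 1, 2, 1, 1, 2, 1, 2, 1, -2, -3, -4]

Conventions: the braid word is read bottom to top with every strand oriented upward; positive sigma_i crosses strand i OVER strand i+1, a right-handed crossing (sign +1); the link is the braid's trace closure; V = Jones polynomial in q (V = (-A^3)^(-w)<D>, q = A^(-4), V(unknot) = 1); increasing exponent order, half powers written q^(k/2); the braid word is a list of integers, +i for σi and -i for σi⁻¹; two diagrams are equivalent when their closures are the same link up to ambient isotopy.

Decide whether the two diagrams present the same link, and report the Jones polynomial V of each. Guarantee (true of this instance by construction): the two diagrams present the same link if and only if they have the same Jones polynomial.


equivalent: no
V(D1) = q + q^3 - q^4  (w +4, c 14, <D> = -A^-4 + 1 + A^8)
V(D2) = q^3 + q^5 - q^8  [12 crossings, <D> = -A^-14 + A^-2 + A^6, w = +6]
key observation: 2 values of V(q) split the 2 diagrams


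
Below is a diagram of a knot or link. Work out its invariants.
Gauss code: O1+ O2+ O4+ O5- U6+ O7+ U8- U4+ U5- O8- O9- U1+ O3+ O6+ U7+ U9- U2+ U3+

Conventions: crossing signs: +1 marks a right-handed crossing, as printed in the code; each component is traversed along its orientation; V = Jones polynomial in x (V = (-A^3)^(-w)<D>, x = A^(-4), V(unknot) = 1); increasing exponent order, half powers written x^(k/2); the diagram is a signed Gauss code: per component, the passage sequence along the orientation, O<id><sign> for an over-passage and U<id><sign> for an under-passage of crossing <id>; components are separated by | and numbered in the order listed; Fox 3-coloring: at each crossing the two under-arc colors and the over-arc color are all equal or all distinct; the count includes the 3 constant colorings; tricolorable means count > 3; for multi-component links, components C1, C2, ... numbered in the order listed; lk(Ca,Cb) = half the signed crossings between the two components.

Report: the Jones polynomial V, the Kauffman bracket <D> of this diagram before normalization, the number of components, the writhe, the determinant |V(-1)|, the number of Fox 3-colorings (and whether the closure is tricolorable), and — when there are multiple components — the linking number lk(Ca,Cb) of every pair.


V(x) = x + x^3 - x^4
bracket: A^-7 - A^-3 - A^5, w = +3
1 component, writhe +3, over 9 crossings
det 3, colorings 9 of 3^9 — tricolorable
observation: V spans 3 powers of x: at least 3 crossings in any diagram


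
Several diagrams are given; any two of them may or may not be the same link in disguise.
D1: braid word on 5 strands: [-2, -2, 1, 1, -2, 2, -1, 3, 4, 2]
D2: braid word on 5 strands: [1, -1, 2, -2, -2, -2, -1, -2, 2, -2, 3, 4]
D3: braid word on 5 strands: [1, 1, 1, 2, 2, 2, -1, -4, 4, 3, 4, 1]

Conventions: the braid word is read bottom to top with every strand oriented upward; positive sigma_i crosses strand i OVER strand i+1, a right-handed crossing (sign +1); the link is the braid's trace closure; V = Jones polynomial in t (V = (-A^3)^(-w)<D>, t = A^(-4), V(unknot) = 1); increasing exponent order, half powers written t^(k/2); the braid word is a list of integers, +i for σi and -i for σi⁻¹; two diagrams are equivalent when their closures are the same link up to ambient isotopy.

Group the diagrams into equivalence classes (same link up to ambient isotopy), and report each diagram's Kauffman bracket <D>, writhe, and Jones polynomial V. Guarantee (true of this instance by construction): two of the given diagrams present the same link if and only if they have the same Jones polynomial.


equivalence classes: {D1} | {D2} | {D3}
D1 (bracket A^6; 10 crossings at w = +2): V = 1
V(D2) = -t^-4 + t^-3 + t^-1  (w -2, c 12, <D> = A^-2 + A^6 - A^10)
D3 (bracket A^-8 - 2A^-4 + 1 - 2A^4 + 2A^8 + A^16; 12 crossings at w = +8): V = t^2 + 2t^4 - 2t^5 + t^6 - 2t^7 + t^8
key observation: comparing 3 Jones polynomials yields 3 groups


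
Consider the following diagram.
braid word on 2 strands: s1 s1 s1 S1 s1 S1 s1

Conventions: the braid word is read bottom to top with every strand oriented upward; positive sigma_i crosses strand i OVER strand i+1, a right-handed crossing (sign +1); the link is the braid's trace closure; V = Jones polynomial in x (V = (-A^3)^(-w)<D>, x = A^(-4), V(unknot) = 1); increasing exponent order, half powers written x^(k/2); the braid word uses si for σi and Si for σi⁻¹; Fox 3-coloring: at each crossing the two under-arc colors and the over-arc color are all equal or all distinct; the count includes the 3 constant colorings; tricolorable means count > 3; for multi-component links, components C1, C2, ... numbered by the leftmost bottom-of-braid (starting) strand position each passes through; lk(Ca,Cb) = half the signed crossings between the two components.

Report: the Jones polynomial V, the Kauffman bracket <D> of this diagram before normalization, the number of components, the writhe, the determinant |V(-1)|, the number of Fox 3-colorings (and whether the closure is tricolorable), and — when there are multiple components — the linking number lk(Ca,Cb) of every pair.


V = x + x^3 - x^4
<D> = A^-7 - A^-3 - A^5 (w = +3)
1 component over 7 crossings, w = +3
9 Fox colorings among 3^7, |V(-1)| = 3: tricolorable
why: |V(-1)| = 3: so tricolorable, since 3 divides 3


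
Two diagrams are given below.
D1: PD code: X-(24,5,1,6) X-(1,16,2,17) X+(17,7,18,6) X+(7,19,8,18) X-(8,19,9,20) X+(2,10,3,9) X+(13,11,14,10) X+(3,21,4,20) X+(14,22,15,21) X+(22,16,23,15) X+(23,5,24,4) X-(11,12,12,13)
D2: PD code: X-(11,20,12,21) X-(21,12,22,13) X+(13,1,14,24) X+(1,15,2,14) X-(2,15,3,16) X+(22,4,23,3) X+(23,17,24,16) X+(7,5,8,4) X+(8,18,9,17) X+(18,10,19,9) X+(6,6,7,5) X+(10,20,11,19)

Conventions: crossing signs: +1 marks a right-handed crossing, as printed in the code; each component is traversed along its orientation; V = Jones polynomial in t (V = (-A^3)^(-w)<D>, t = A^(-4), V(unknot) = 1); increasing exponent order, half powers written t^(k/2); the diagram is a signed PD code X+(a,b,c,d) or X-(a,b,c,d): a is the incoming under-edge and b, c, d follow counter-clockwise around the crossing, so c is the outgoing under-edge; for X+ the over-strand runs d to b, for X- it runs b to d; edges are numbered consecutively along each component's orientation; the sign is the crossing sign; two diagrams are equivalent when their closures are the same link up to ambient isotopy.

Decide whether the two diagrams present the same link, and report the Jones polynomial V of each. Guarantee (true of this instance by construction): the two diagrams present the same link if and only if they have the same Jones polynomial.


equivalent: yes
D1 (bracket -A^-4 + 1 + A^8; 12 crossings at w = +4): V = t + t^3 - t^4
V(D2) = t + t^3 - t^4  [12 crossings, <D> = -A^2 + A^6 + A^14, w = +6]
observation: one V(t) for all 2 diagrams — one class (guaranteed)


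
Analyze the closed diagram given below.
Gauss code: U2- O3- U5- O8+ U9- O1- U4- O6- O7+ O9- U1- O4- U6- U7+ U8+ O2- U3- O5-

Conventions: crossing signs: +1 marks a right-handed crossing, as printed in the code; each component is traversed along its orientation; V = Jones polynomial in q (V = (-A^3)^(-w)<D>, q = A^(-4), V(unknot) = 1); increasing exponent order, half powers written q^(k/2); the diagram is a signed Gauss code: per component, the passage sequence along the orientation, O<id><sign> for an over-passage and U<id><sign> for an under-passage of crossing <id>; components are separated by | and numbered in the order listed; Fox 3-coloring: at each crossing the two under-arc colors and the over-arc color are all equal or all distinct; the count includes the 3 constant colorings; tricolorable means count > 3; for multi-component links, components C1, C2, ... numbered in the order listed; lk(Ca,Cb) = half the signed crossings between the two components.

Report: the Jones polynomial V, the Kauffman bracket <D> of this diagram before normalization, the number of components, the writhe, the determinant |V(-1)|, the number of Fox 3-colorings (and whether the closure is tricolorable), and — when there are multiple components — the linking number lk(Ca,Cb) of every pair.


V(q) = q^-8 - 2q^-7 + q^-6 - 2q^-5 + 2q^-4 + q^-2
bracket: -A^-7 - 2A + 2A^5 - A^9 + 2A^13 - A^17, w = -5
1 component, writhe -5, over 9 crossings
det 9, colorings 27 of 3^9 — tricolorable
observation: det 9 = |V(-1)|; divisible by 3, so tricolorable
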